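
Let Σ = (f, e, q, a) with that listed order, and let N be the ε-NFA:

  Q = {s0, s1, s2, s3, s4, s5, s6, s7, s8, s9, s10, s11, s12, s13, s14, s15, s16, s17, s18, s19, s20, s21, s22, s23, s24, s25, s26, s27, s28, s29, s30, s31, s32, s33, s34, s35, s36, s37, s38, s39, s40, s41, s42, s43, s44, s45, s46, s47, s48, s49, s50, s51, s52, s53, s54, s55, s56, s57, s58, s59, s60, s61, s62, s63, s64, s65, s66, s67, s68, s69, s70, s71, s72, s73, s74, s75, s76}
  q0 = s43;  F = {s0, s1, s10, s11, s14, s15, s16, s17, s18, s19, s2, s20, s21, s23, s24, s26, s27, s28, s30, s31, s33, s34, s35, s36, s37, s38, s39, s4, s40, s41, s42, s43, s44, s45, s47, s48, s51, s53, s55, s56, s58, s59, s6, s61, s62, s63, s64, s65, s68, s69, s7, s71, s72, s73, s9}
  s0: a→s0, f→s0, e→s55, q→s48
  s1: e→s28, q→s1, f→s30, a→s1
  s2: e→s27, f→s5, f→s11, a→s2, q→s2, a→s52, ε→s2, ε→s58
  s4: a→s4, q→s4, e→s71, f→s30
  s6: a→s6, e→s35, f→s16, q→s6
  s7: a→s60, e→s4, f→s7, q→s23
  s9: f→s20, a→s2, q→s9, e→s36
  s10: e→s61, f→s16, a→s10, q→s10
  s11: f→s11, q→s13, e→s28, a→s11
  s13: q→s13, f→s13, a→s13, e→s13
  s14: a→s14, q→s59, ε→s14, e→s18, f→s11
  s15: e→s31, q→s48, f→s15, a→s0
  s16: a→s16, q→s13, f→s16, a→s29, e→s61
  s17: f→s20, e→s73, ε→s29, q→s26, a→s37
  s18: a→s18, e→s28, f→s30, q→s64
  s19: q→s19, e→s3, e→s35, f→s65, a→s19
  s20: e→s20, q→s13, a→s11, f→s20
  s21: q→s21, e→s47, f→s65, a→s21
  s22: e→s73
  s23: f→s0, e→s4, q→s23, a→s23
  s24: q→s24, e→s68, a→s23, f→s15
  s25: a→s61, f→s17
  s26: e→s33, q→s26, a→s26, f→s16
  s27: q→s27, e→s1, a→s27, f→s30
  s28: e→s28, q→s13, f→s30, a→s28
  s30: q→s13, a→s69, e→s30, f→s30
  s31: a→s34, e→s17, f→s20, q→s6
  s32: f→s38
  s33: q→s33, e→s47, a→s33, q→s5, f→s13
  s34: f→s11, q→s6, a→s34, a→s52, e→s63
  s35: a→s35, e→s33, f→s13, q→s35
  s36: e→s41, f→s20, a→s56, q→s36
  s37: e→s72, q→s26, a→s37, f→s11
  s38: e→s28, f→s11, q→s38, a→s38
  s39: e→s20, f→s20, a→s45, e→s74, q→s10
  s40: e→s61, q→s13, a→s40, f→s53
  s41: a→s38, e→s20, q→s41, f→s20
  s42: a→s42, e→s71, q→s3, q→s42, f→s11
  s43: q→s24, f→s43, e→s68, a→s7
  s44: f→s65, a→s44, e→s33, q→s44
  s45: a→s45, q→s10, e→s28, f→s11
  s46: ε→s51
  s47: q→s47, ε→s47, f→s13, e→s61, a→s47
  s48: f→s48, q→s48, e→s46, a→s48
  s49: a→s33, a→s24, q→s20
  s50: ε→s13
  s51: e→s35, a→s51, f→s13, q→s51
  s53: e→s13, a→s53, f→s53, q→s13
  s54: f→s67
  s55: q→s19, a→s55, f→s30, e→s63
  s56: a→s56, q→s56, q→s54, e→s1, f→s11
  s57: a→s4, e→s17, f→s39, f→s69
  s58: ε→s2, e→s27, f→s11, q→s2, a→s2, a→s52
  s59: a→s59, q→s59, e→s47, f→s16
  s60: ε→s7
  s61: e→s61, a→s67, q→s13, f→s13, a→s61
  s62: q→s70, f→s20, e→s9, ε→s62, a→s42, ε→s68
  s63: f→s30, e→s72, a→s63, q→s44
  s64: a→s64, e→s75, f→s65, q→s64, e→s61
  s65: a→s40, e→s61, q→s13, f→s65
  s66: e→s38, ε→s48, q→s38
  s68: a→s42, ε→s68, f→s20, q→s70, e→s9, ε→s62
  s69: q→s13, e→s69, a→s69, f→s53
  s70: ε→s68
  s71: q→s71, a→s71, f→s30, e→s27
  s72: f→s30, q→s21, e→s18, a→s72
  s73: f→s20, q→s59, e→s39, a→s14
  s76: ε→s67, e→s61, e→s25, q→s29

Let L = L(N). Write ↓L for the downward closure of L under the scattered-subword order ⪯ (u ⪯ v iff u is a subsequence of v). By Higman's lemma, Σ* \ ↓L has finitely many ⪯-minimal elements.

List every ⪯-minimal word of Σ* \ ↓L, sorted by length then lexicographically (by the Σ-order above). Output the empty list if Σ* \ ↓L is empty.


|Q|=77, |F|=55, |δ|=269 (16 ε).
min D↑ (54 st, q0=0, F={10}): 0:f→0,e→1,q→2,a→3 1:f→4,e→5,q→1,a→6 2:f→7,e→1,q→2,a→8 3:f→3,e→9,q→8,a→3 4:f→4,e→4,q→10,a→11 5:f→4,e→12,q→5,a→13 6:f→11,e→14,q→6,a→6 7:f→7,e→15,q→16,a→17 8:f→17,e→9,q→8,a→8 9:f→18,e→14,q→9,a→9 10:f→10,e→10,q→10,a→10 11:f→11,e→19,q→10,a→11 12:f→4,e→20,q→12,a→21 13:f→11,e→22,q→13,a→13 14:f→18,e→22,q→14,a→14 15:f→4,e→23,q→24,a→25 16:f→16,e→26,q→16,a→16 17:f→17,e→27,q→16,a→17 18:f→18,e→18,q→10,a→28 19:f→18,e→19,q→10,a→19 20:f→4,e→4,q→20,a→29 21:f→11,e→30,q→21,a→21 22:f→18,e→30,q→22,a→22 23:f→4,e→31,q→32,a→33 24:f→34,e→35,q→24,a→24 25:f→11,e→36,q→24,a→25 26:f→10,e→35,q→26,a→26 27:f→18,e→36,q→37,a→27 28:f→38,e→28,q→10,a→28 29:f→11,e→19,q→29,a→29 30:f→18,e→19,q→30,a→30 31:f→4,e→39,q→40,a→41 32:f→34,e→42,q→32,a→32 33:f→11,e→43,q→32,a→33 34:f→34,e→44,q→10,a→34 35:f→10,e→42,q→35,a→35 36:f→18,e→43,q→45,a→36 37:f→46,e→35,q→37,a→37 38:f→38,e→10,q→10,a→38 39:f→4,e→4,q→47,a→48 40:f→34,e→49,q→40,a→40 41:f→11,e→50,q→40,a→41 42:f→10,e→49,q→42,a→42 43:f→18,e→50,q→51,a→43 44:f→10,e→44,q→10,a→44 45:f→46,e→42,q→45,a→45 46:f→46,e→44,q→10,a→52 47:f→34,e→44,q→47,a→47 48:f→11,e→19,q→47,a→48 49:f→10,e→44,q→49,a→49 50:f→18,e→19,q→53,a→50 51:f→46,e→49,q→51,a→51 52:f→38,e→44,q→10,a→52 53:f→46,e→44,q→53,a→53 [Hopcroft].
'efq': run [67, 59, 14, 1] end={s13} rej; 3/3 single-dels accept.
'qfqef': |S_i|=[67, 64, 46, 25, 11, 1] end={s13} ∉↓L; 5/5 deletions ∈↓L.
'eeeeeq': run [67, 59, 47, 35, 24, 11, 1] end={s13} — reject; 6/6 single-dels accept.
'aefafe': N↓-sim [67, 52, 29, 8, 6, 2, 1] end={s13} ∉↓L; 6/6 single-dels accept.
4 minimals (antichain).

A = [efq, qfqef, eeeeeq, aefafe].


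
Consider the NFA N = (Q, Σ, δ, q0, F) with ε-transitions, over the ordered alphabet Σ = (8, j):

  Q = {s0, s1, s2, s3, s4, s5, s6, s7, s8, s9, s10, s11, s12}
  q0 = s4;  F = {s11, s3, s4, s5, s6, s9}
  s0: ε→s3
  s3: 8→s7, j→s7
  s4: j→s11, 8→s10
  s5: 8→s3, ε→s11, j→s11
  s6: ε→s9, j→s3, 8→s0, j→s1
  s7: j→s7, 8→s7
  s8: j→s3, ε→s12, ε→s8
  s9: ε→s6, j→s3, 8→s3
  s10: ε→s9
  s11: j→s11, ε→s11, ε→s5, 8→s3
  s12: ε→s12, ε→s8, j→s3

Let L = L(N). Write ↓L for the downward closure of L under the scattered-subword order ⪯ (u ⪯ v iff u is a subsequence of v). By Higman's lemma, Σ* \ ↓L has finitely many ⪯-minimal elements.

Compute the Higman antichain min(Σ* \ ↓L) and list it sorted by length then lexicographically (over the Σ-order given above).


|Q|=13, |F|=6, |δ|=28 (11 ε).
min D↑ (5 st, q0=0, F={4}): 0:8→1,j→2 1:8→3,j→3 2:8→3,j→2 3:8→4,j→4 4:8→4,j→4 (ε-aug+det+¬).
'888': N↓-sim [10, 7, 3, 1] end={s7} rej; 3/3 single-dels accept.
'88j': N↓-sim [10, 7, 3, 1] end={s7} ∉↓L; 3/3 del acc.
'8j8': N↓-sim [10, 7, 3, 1] end={s7} — reject; 3/3 deletions ∈↓L.
'8jj': |S_i|=[10, 7, 3, 1] end={s7} rej; 3/3 deletions ∈↓L.
'j88': |S_i|=[10, 5, 2, 1] end={s7} ∉↓L; 3/3 deletions ∈↓L.
'j8j': N↓-sim [10, 5, 2, 1] end={s7} ∉↓L; 3/3 single-dels accept.
6 words, ⪯-incomp.

A = [888, 88j, 8j8, 8jj, j88, j8j].


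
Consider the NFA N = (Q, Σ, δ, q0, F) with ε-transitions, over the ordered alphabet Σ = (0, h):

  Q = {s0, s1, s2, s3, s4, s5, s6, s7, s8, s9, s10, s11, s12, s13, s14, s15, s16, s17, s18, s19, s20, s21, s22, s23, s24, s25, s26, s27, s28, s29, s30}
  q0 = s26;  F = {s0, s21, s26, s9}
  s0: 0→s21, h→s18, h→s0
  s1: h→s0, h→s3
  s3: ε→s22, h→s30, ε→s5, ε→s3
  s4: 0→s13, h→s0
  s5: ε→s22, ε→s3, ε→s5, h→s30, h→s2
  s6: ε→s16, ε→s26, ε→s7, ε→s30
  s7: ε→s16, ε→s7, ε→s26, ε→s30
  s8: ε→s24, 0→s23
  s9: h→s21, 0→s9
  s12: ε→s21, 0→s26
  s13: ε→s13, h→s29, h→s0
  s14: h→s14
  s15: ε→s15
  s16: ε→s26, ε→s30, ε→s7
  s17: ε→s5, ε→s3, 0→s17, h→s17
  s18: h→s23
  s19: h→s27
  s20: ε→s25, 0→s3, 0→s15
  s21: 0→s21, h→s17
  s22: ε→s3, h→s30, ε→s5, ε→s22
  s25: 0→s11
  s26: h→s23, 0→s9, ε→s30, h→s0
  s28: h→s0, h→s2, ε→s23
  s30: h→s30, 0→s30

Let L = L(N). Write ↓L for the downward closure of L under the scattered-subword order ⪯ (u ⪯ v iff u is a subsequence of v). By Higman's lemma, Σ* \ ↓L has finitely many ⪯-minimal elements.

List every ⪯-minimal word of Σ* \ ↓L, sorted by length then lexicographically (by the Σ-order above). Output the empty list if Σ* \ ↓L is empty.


min(Σ*\↓L) = [0hh, h0h].

|Q|=31, |F|=4, |δ|=63 (29 ε).
min D↑ (5 st, q0=0, F={4}): 0:0→1,h→2 1:0→1,h→3 2:0→3,h→2 3:0→3,h→4 4:0→4,h→4 [Hopcroft].
'0hh': |S_i|=[12, 8, 7, 6] end={s17,s2,s22,s3,s30,s5} rej; 3/3 deletions ∈↓L.
'h0h': N↓-sim [12, 10, 7, 6] end={s17,s2,s22,s3,s30,s5} rej; 3/3 del acc.
2 obstructions.


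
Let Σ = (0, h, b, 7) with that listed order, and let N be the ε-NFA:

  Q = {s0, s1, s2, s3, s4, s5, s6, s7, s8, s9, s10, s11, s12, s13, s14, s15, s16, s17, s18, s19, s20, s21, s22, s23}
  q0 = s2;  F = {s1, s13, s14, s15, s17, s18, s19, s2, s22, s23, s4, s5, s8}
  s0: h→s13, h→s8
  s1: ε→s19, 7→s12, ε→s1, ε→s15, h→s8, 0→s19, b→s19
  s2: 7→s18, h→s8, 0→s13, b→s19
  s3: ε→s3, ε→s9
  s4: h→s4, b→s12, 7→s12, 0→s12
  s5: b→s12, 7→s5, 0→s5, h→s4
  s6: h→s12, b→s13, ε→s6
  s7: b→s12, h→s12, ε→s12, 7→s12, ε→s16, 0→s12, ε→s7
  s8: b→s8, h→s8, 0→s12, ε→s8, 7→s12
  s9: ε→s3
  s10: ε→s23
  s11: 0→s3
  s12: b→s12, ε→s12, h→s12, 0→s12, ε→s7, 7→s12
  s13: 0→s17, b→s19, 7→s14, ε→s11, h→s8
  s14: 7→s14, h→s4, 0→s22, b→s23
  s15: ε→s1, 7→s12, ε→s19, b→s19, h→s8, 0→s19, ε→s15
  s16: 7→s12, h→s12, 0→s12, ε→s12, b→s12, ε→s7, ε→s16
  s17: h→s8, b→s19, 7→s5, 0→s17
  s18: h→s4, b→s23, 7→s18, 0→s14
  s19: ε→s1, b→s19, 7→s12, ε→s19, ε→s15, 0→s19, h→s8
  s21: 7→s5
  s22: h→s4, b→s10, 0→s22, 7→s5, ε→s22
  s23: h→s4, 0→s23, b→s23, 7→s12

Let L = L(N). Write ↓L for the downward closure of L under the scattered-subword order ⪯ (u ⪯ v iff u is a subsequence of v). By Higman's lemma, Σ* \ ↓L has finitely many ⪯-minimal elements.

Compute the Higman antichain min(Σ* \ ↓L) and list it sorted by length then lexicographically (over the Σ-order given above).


Antichain: [h0, h7, b7, 7hb, 007b].

|Q|=24, |F|=13, |δ|=95 (25 ε).
min D↑ (12 st, q0=0, F={7}): 0:0→1,h→2,b→3,7→4 1:0→5,h→2,b→3,7→6 2:0→7,h→2,b→2,7→7 3:0→3,h→2,b→3,7→7 4:0→6,h→8,b→9,7→4 5:0→5,h→2,b→3,7→10 6:0→11,h→8,b→9,7→6 7:0→7,h→7,b→7,7→7 8:0→7,h→8,b→7,7→7 9:0→9,h→8,b→9,7→7 10:0→10,h→8,b→7,7→10 11:0→11,h→8,b→9,7→10 (ε-aug+det+¬).
'h0': N↓-sim [20, 5, 3] end={s12,s16,s7} rej; 2/2 del acc.
'h7': |S_i|=[20, 5, 3] end={s12,s16,s7} ∉↓L; 2/2 del acc.
'b7': |S_i|=[20, 10, 3] end={s12,s16,s7} — reject; 2/2 deletions ∈↓L.
'7hb': N↓-sim [20, 10, 4, 3] end={s12,s16,s7} — reject; 3/3 single-dels accept.
'007b': |S_i|=[20, 18, 15, 5, 3] end={s12,s16,s7} — reject; 4/4 single-dels accept.
5 minimals (antichain).


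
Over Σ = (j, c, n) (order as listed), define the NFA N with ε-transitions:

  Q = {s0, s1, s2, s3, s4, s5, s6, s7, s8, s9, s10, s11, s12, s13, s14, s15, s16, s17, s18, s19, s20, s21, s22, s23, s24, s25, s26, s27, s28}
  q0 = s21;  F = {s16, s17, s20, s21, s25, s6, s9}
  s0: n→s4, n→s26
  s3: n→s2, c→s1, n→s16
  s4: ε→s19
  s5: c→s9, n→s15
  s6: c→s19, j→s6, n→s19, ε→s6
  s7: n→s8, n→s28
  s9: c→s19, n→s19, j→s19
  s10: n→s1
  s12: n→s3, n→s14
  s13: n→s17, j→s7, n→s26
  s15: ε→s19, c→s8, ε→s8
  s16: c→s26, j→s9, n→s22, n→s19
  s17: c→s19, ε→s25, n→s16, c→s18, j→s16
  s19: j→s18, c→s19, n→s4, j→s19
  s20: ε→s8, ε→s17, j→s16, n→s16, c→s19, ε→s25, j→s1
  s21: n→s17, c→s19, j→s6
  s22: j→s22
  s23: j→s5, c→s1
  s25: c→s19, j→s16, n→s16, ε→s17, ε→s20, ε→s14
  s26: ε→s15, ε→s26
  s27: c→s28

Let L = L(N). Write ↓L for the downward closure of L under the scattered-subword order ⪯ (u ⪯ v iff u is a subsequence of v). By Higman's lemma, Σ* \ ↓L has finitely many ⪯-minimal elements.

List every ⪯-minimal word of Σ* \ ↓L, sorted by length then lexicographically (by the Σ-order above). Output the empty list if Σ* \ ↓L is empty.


min(Σ*\↓L) = [c, jn, nnn, njjj, nnjj].

|Q|=29, |F|=7, |δ|=61 (13 ε).
min D↑ (6 st, q0=0, F={2}): 0:j→1,c→2,n→3 1:j→1,c→2,n→2 2:j→2,c→2,n→2 3:j→4,c→2,n→4 4:j→5,c→2,n→2 5:j→2,c→2,n→2 [Hopcroft].
'c': N↓-sim [16, 6] end={s15,s18,s19,s26,s4,s8} rej; 1/1 single-dels accept.
'jn': |S_i|=[16, 11, 4] end={s18,s19,s22,s4} rej; 2/2 deletions ∈↓L.
'nnn': |S_i|=[16, 14, 9, 4] end={s18,s19,s22,s4} ∉↓L; 3/3 single-dels accept.
'njjj': N↓-sim [16, 14, 10, 5, 4] end={s18,s19,s22,s4} — reject; 4/4 del acc.
'nnjj': run [16, 14, 9, 5, 4] end={s18,s19,s22,s4} rej; 4/4 single-dels accept.
5 obstructions.


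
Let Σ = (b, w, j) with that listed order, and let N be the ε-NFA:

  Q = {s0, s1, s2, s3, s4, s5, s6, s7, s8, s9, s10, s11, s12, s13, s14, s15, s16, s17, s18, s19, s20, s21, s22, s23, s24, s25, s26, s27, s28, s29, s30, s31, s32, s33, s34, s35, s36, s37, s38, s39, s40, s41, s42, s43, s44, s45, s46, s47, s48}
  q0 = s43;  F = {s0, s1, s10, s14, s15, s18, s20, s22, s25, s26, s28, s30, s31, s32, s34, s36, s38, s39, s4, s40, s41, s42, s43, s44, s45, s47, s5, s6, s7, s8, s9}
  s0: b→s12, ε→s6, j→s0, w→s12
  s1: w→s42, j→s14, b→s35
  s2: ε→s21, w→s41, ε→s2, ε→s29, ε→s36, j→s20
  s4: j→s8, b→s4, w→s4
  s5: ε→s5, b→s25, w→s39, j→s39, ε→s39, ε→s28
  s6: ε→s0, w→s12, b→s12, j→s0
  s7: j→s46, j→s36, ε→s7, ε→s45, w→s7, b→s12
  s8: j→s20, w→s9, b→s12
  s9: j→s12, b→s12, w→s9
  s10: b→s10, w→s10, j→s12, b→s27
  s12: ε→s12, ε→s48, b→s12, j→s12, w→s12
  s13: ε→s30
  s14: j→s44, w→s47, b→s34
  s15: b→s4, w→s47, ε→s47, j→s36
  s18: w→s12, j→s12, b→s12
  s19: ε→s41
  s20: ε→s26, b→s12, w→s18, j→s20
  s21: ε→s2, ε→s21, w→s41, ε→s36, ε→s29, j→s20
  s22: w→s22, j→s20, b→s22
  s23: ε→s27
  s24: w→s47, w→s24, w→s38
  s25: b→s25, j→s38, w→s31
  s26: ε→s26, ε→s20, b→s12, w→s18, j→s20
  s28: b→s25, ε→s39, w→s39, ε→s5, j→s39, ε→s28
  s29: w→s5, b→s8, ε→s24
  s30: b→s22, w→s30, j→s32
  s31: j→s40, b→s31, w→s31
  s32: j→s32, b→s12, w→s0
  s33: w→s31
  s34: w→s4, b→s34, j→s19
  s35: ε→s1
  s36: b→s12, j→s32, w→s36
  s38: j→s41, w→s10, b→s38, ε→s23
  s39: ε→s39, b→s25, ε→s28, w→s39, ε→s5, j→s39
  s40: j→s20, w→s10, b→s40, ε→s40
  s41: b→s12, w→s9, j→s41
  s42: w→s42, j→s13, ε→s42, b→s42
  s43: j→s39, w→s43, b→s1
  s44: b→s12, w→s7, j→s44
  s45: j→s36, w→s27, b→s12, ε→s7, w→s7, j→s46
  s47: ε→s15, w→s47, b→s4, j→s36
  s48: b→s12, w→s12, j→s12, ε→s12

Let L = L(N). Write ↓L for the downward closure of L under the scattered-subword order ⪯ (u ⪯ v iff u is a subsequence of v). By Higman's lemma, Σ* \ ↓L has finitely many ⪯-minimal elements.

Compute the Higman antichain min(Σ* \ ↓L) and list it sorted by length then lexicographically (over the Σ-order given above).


min(Σ*\↓L) = [bjjb, jbjwj, bwjjww].

|Q|=49, |F|=31, |δ|=151 (38 ε).
min D↑ (26 st, q0=0, F={17}): 0:b→1,w→0,j→2 1:b→1,w→3,j→4 2:b→5,w→2,j→2 3:b→3,w→3,j→6 4:b→7,w→8,j→9 5:b→5,w→10,j→11 6:b→12,w→6,j→13 7:b→7,w→14,j→15 8:b→14,w→8,j→16 9:b→17,w→18,j→9 10:b→10,w→10,j→19 11:b→11,w→20,j→15 12:b→12,w→12,j→21 13:b→17,w→22,j→13 14:b→14,w→14,j→23 15:b→17,w→24,j→15 16:b→17,w→16,j→13 17:b→17,w→17,j→17 18:b→17,w→18,j→16 19:b→19,w→20,j→21 20:b→20,w→20,j→17 21:b→17,w→25,j→21 22:b→17,w→17,j→22 23:b→17,w→24,j→21 24:b→17,w→24,j→17 25:b→17,w→17,j→17.
'bjjb': run [39, 35, 30, 18, 2] end={s12,s48} ∉↓L; 4/4 deletions ∈↓L.
'jbjwj': run [39, 35, 19, 14, 6, 2] end={s12,s48} — reject; 5/5 single-dels accept.
'bwjjww': run [39, 35, 25, 18, 8, 5, 2] end={s12,s48} rej; 6/6 deletions ∈↓L.
3 obstructions.


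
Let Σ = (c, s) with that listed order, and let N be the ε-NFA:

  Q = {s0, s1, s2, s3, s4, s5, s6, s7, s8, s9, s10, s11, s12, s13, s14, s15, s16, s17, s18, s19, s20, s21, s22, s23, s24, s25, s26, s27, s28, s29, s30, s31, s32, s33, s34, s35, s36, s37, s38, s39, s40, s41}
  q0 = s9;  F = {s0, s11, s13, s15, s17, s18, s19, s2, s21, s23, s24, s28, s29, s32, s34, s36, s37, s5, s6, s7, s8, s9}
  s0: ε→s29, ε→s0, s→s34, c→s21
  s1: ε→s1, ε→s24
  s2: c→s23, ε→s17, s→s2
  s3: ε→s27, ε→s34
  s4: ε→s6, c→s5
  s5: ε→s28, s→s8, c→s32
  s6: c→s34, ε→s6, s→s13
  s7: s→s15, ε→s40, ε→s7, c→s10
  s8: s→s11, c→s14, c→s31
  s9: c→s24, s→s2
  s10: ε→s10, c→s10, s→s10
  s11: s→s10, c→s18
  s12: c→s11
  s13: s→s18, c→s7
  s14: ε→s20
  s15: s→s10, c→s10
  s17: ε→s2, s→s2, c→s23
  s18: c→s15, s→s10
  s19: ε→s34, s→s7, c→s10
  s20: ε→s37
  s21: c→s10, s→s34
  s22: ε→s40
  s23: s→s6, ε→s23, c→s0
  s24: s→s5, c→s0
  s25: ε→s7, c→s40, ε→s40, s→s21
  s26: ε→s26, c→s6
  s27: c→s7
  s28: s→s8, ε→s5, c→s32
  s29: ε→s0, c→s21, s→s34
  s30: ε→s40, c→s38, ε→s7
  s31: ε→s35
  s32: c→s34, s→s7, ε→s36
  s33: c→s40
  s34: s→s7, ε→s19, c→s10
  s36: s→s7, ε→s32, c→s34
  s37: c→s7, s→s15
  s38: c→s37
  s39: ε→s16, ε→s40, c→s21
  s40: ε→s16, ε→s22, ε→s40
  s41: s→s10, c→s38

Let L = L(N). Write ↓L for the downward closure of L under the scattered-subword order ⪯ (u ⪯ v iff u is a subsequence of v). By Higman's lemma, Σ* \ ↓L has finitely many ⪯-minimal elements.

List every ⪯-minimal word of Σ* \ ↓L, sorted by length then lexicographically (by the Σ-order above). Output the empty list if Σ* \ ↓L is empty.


min(Σ*\↓L) = [cccc, ccsc, cssss, scscc].

|Q|=42, |F|=22, |δ|=94 (35 ε).
min D↑ (18 st, q0=0, F={11}): 0:c→1,s→2 1:c→3,s→4 2:c→5,s→2 3:c→6,s→7 4:c→8,s→9 5:c→3,s→10 6:c→11,s→7 7:c→11,s→12 8:c→7,s→12 9:c→13,s→14 10:c→7,s→15 11:c→11,s→11 12:c→11,s→16 13:c→12,s→16 14:c→17,s→11 15:c→12,s→17 16:c→11,s→11 17:c→16,s→11 [Hopcroft].
'cccc': |S_i|=[30, 27, 19, 9, 1] end={s10} — reject; 4/4 del acc.
'ccsc': |S_i|=[30, 27, 19, 8, 1] end={s10} rej; 4/4 single-dels accept.
'cssss': N↓-sim [30, 27, 22, 15, 4, 1] end={s10} rej; 5/5 del acc.
'scscc': N↓-sim [30, 28, 22, 11, 8, 1] end={s10} — reject; 5/5 single-dels accept.
4 obstructions.


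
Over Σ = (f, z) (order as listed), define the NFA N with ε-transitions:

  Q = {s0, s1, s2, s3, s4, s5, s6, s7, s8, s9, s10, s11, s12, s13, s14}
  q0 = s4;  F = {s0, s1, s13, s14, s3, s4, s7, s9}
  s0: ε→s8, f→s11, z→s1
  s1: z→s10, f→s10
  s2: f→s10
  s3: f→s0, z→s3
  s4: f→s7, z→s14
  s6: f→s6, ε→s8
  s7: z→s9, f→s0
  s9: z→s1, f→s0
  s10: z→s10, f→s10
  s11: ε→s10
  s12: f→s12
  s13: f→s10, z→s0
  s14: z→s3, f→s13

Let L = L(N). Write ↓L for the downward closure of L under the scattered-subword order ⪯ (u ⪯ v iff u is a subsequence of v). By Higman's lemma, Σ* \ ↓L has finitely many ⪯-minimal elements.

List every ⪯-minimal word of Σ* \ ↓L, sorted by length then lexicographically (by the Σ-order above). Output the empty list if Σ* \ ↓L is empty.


min(Σ*\↓L) = [fff, zff, ffzz, fzzf, fzzz, zzfzz].

|Q|=15, |F|=8, |δ|=24 (3 ε).
min D↑ (9 st, q0=0, F={7}): 0:f→1,z→2 1:f→3,z→4 2:f→5,z→6 3:f→7,z→8 4:f→3,z→8 5:f→7,z→3 6:f→3,z→6 7:f→7,z→7 8:f→7,z→7 [Hopcroft].
'fff': |S_i|=[11, 8, 5, 2] end={s10,s11} — reject; 3/3 single-dels accept.
'zff': run [11, 9, 6, 2] end={s10,s11} rej; 3/3 del acc.
'ffzz': |S_i|=[11, 8, 5, 2, 1] end={s10} ∉↓L; 4/4 single-dels accept.
'fzzf': |S_i|=[11, 8, 6, 2, 1] end={s10} rej; 4/4 del acc.
'fzzz': run [11, 8, 6, 2, 1] end={s10} — reject; 4/4 deletions ∈↓L.
'zzfzz': run [11, 9, 6, 5, 2, 1] end={s10} rej; 5/5 single-dels accept.
6 minimals (antichain).


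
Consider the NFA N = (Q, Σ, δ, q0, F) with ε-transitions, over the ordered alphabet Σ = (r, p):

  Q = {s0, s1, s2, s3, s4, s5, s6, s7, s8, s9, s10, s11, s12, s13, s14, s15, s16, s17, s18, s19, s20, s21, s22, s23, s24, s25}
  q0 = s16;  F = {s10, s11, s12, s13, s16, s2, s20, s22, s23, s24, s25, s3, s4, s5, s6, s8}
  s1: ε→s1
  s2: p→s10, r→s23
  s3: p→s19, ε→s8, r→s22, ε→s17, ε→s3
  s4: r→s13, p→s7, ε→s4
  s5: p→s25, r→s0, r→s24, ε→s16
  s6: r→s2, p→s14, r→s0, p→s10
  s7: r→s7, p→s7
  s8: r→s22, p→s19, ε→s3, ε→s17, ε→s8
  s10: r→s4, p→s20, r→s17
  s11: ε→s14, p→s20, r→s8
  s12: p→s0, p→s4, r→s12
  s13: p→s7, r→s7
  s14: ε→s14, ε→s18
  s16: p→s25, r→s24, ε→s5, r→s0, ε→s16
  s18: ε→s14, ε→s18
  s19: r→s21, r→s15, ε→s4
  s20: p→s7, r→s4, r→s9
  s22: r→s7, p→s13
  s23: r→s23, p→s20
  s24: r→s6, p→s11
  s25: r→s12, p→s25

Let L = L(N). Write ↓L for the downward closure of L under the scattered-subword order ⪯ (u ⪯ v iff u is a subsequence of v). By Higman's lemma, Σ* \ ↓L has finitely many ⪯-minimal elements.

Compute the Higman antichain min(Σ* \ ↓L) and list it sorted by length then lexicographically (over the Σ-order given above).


|Q|=26, |F|=16, |δ|=60 (17 ε).
min D↑ (15 st, q0=0, F={13}): 0:r→1,p→2 1:r→3,p→4 2:r→5,p→2 3:r→6,p→7 4:r→8,p→9 5:r→5,p→10 6:r→11,p→7 7:r→10,p→9 8:r→12,p→10 9:r→10,p→13 10:r→14,p→13 11:r→11,p→9 12:r→13,p→14 13:r→13,p→13 14:r→13,p→13 [Hopcroft].
'rppp': run [25, 22, 17, 8, 1] end={s7} rej; 4/4 del acc.
'prpp': run [25, 19, 13, 7, 1] end={s7} rej; 4/4 del acc.
'rrprp': run [25, 22, 20, 13, 7, 1] end={s7} rej; 5/5 single-dels accept.
'rprrr': run [25, 22, 17, 11, 5, 1] end={s7} rej; 5/5 single-dels accept.
'prprr': run [25, 19, 13, 7, 4, 1] end={s7} — reject; 5/5 single-dels accept.
'rrrrpp': run [25, 22, 20, 14, 9, 6, 1] end={s7} — reject; 6/6 deletions ∈↓L.
6 words, ⪯-incomp.

Antichain: [rppp, prpp, rrprp, rprrr, prprr, rrrrpp].


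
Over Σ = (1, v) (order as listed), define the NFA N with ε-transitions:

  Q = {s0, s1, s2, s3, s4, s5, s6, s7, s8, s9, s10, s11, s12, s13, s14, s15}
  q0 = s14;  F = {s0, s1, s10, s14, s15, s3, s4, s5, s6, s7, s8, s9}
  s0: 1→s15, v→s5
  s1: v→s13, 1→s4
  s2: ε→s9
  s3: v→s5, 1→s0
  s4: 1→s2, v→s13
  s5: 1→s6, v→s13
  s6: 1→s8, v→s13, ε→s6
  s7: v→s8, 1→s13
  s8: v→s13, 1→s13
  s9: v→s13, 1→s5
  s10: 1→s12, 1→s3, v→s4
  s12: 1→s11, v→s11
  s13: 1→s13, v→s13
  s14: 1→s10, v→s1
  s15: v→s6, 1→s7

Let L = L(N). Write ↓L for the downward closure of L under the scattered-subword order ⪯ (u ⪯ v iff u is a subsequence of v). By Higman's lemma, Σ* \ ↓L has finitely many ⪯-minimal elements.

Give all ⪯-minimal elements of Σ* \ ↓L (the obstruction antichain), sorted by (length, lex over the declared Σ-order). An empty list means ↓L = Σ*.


|Q|=16, |F|=12, |δ|=31 (2 ε).
min D↑ (13 st, q0=0, F={5}): 0:1→1,v→2 1:1→3,v→4 2:1→4,v→5 3:1→6,v→7 4:1→8,v→5 5:1→5,v→5 6:1→9,v→7 7:1→10,v→5 8:1→7,v→5 9:1→11,v→10 10:1→12,v→5 11:1→5,v→12 12:1→5,v→5 [Hopcroft].
'vv': run [16, 9, 1] end={s13} ∉↓L; 2/2 single-dels accept.
'111111': run [16, 14, 12, 8, 5, 3, 1] end={s13} rej; 6/6 del acc.
'11v111': |S_i|=[16, 14, 12, 5, 3, 2, 1] end={s13} ∉↓L; 6/6 del acc.
3 minimals (antichain).

A = [vv, 111111, 11v111].


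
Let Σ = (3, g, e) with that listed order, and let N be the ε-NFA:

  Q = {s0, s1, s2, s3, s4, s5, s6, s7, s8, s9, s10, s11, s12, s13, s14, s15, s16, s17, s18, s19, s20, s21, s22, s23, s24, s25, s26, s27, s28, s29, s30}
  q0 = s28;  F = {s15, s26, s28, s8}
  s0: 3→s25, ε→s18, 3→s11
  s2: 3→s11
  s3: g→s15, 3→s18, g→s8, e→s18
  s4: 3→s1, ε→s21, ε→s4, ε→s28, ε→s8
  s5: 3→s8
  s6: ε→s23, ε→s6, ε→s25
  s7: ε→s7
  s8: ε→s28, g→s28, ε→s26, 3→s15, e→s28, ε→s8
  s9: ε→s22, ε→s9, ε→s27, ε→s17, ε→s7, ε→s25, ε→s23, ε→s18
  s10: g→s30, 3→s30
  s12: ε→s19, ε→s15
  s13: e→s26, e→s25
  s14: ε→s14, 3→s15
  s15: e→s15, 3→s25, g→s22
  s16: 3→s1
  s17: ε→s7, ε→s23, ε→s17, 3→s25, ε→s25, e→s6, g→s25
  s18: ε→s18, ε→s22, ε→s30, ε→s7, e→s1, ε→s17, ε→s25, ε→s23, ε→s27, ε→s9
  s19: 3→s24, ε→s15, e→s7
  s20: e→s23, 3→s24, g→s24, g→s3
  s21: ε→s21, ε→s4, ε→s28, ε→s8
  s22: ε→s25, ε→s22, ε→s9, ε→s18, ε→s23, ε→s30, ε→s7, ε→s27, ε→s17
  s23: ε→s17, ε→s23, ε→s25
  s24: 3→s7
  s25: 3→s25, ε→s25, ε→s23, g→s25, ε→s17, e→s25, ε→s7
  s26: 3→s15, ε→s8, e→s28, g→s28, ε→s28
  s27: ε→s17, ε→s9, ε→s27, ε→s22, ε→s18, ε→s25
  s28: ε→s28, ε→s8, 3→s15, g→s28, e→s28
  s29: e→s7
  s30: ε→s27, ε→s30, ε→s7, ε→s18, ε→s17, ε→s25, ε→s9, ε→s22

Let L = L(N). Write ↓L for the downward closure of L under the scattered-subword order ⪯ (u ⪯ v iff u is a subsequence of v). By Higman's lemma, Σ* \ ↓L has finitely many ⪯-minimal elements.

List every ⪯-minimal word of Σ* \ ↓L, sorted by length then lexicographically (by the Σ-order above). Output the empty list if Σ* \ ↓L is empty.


|Q|=31, |F|=4, |δ|=117 (75 ε).
min D↑ (3 st, q0=0, F={2}): 0:3→1,g→0,e→0 1:3→2,g→2,e→1 2:3→2,g→2,e→2 (ε-aug+det+¬).
'33': N↓-sim [15, 12, 5] end={s17,s23,s25,s6,s7} — reject; 2/2 deletions ∈↓L.
'3g': |S_i|=[15, 12, 11] end={s1,s17,s18,s22,s23,s25,s27,s30,s6,s7,s9} — reject; 2/2 deletions ∈↓L.
2 words, ⪯-incomp.

A = [33, 3g].


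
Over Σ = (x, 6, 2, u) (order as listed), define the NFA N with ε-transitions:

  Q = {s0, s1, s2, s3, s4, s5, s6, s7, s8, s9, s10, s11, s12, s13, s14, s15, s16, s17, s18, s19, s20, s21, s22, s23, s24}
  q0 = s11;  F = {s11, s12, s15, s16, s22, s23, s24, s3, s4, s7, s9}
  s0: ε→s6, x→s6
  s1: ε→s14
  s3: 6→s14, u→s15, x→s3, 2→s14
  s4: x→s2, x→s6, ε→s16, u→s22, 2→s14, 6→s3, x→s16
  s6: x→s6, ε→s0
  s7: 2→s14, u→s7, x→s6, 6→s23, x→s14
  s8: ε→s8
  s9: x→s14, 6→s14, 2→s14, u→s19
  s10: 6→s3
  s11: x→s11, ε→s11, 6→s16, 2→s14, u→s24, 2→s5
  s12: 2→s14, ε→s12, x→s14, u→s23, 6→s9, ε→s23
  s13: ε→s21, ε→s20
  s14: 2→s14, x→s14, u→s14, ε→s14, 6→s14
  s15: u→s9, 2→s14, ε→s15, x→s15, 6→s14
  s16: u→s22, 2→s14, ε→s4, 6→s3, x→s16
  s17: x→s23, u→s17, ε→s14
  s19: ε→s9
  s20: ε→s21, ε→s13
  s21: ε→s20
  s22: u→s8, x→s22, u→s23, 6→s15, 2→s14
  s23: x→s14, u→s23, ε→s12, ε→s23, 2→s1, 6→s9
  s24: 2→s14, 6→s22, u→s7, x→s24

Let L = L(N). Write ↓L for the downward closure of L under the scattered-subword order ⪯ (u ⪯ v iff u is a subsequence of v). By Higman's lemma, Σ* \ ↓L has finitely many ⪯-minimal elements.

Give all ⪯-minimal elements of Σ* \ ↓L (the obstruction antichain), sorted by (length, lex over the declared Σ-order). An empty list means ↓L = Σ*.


A = [2, 666, uux].

|Q|=25, |F|=11, |δ|=78 (20 ε).
min D↑ (10 st, q0=0, F={2}): 0:x→0,6→1,2→2,u→3 1:x→1,6→4,2→2,u→5 2:x→2,6→2,2→2,u→2 3:x→3,6→5,2→2,u→6 4:x→4,6→2,2→2,u→7 5:x→5,6→7,2→2,u→8 6:x→2,6→8,2→2,u→6 7:x→7,6→2,2→2,u→9 8:x→2,6→9,2→2,u→8 9:x→2,6→2,2→2,u→9 (ε-aug+det+¬).
'2': |S_i|=[19, 3] end={s1,s14,s5} — reject; 1/1 del acc.
'666': N↓-sim [19, 15, 5, 1] end={s14} ∉↓L; 3/3 del acc.
'uux': N↓-sim [19, 13, 10, 3] end={s0,s14,s6} rej; 3/3 del acc.
3 words, ⪯-incomp.


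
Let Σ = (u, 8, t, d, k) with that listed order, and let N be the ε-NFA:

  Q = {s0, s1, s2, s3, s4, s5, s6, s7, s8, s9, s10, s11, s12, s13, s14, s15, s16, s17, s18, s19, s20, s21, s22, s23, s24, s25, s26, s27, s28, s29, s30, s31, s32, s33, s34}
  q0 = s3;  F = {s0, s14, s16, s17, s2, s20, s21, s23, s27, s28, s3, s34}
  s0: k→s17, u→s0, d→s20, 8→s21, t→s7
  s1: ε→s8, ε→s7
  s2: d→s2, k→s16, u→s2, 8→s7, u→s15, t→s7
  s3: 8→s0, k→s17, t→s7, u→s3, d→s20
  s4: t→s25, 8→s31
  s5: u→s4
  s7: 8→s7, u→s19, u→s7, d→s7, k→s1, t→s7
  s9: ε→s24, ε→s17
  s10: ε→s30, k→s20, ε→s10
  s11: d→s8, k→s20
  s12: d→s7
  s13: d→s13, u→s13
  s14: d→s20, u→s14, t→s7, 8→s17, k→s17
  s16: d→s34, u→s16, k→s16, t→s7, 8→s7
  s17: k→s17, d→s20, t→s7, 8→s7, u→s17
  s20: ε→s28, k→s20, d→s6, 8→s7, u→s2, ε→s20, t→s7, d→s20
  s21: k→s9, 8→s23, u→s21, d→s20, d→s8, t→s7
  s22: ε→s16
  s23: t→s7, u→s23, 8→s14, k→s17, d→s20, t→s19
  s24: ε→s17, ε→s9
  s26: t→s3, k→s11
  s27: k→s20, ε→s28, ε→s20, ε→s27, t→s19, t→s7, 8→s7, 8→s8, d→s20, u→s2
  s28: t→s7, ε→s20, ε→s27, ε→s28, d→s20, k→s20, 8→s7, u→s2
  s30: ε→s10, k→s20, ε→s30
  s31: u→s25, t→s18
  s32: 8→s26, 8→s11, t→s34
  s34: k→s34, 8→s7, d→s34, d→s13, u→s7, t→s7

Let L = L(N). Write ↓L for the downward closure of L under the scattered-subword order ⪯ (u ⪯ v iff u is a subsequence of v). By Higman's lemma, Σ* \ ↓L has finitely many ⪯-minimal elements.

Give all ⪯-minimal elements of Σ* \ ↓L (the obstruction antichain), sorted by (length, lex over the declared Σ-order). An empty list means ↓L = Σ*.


|Q|=35, |F|=12, |δ|=109 (19 ε).
min D↑ (11 st, q0=0, F={2}): 0:u→0,8→1,t→2,d→3,k→4 1:u→1,8→5,t→2,d→3,k→4 2:u→2,8→2,t→2,d→2,k→2 3:u→6,8→2,t→2,d→3,k→3 4:u→4,8→2,t→2,d→3,k→4 5:u→5,8→7,t→2,d→3,k→4 6:u→6,8→2,t→2,d→6,k→8 7:u→7,8→9,t→2,d→3,k→4 8:u→8,8→2,t→2,d→10,k→8 9:u→9,8→4,t→2,d→3,k→4 10:u→2,8→2,t→2,d→10,k→10 (ε-aug+det+¬).
't': run [21, 4] end={s1,s19,s7,s8} rej; 1/1 single-dels accept.
'd8': run [21, 13, 4] end={s1,s19,s7,s8} — reject; 2/2 del acc.
'k8': N↓-sim [21, 16, 4] end={s1,s19,s7,s8} ∉↓L; 2/2 del acc.
'dukdu': run [21, 13, 9, 7, 6, 5] end={s1,s13,s19,s7,s8} — reject; 5/5 del acc.
'888888': N↓-sim [21, 20, 19, 16, 15, 14, 4] end={s1,s19,s7,s8} ∉↓L; 6/6 del acc.
5 words, ⪯-incomp.

Antichain: [t, d8, k8, dukdu, 888888].


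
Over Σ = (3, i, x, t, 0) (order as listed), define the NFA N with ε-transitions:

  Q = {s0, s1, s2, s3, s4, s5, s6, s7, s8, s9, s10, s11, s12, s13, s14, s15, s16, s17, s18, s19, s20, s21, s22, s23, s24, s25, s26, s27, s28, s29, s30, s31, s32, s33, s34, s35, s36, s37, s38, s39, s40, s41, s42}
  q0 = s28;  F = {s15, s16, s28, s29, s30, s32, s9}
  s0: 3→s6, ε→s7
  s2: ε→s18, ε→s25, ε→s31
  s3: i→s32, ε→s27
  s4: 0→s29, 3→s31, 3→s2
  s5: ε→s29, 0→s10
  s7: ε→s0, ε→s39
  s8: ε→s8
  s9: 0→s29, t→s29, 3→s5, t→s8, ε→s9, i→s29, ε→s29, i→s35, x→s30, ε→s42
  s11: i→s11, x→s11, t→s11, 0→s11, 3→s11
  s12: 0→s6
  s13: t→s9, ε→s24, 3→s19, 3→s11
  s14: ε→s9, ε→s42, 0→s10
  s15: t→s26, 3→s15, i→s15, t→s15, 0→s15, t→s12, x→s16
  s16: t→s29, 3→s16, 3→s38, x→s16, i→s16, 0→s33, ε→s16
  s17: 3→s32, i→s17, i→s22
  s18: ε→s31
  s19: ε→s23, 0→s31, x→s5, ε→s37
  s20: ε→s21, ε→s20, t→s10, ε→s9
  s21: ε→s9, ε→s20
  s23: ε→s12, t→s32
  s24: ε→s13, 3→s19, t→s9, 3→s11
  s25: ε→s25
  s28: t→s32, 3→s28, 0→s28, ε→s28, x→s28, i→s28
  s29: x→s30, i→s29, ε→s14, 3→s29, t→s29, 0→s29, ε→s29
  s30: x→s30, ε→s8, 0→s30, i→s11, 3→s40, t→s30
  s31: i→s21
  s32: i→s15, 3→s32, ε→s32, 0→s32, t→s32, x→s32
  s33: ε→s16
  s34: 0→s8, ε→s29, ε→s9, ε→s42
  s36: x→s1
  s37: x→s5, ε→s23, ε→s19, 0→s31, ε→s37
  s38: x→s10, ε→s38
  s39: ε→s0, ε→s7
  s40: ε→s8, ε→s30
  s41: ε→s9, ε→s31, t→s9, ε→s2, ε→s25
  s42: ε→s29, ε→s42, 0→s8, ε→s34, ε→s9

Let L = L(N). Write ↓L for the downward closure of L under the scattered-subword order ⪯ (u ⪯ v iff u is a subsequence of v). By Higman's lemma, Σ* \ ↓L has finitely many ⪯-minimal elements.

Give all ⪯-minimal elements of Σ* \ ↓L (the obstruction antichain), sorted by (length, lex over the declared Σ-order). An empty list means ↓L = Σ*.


|Q|=43, |F|=7, |δ|=126 (52 ε).
min D↑ (7 st, q0=0, F={6}): 0:3→0,i→0,x→0,t→1,0→0 1:3→1,i→2,x→1,t→1,0→1 2:3→2,i→2,x→3,t→2,0→2 3:3→3,i→3,x→3,t→4,0→3 4:3→4,i→4,x→5,t→4,0→4 5:3→5,i→6,x→5,t→5,0→5 6:3→6,i→6,x→6,t→6,0→6 (ε-aug+det+¬).
'tixtxi': |S_i|=[21, 20, 19, 15, 12, 4, 1] end={s11} — reject; 6/6 deletions ∈↓L.
1 words, ⪯-incomp.

min(Σ*\↓L) = [tixtxi].


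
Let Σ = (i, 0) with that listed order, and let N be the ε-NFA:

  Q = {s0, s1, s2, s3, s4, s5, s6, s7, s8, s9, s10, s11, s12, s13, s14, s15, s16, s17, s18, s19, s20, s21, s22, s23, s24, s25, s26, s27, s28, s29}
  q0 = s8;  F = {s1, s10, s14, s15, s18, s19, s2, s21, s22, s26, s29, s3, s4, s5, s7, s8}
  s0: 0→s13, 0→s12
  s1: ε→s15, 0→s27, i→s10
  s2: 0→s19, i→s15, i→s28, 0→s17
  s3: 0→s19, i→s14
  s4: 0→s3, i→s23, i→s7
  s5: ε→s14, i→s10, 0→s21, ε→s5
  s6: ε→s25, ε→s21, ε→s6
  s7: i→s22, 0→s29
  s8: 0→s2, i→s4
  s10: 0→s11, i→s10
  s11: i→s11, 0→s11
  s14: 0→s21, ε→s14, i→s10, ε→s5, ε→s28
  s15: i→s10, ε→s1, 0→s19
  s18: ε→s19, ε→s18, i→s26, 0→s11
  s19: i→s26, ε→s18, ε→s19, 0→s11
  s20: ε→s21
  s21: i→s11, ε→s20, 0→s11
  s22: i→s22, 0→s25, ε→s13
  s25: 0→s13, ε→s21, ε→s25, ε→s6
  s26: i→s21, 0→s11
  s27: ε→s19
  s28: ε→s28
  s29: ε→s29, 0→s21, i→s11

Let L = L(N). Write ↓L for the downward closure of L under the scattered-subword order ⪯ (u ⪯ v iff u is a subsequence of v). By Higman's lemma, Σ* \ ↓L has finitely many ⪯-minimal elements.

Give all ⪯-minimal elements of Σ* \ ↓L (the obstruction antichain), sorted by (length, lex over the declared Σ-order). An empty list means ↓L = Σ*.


|Q|=30, |F|=16, |δ|=63 (23 ε).
min D↑ (14 st, q0=0, F={12}): 0:i→1,0→2 1:i→3,0→4 2:i→5,0→6 3:i→7,0→8 4:i→9,0→6 5:i→10,0→6 6:i→11,0→12 7:i→7,0→13 8:i→12,0→13 9:i→10,0→13 10:i→10,0→12 11:i→13,0→12 12:i→12,0→12 13:i→12,0→12 [Hopcroft].
'000': |S_i|=[25, 20, 9, 1] end={s11} rej; 3/3 deletions ∈↓L.
'ii0i': run [25, 22, 15, 7, 1] end={s11} — reject; 4/4 del acc.
'0ii0': N↓-sim [25, 20, 13, 5, 1] end={s11} ∉↓L; 4/4 del acc.
'iii00': |S_i|=[25, 22, 15, 8, 6, 2] end={s11,s13} — reject; 5/5 deletions ∈↓L.
'00iii': |S_i|=[25, 20, 9, 4, 3, 1] end={s11} — reject; 5/5 single-dels accept.
5 words, ⪯-incomp.

Antichain: [000, ii0i, 0ii0, iii00, 00iii].


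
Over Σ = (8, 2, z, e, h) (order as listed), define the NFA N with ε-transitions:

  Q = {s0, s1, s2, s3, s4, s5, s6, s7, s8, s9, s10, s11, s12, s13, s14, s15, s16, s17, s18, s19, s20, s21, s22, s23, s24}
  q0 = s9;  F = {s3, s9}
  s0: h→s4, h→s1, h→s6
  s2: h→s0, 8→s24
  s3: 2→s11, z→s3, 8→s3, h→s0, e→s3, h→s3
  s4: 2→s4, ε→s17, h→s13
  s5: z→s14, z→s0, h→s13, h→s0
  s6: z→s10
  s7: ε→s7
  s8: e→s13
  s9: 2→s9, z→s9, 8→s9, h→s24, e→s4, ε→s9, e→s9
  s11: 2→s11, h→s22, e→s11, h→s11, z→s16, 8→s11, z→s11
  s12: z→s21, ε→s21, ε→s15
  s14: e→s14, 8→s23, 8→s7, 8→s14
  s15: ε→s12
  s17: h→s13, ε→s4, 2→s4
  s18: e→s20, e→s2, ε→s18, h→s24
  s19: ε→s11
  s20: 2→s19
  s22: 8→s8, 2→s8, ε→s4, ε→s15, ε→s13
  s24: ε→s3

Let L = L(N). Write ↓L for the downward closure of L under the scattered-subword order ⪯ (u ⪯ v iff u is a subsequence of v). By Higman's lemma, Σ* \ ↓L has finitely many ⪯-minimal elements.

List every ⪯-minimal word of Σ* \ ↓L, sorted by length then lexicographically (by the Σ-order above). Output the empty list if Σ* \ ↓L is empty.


|Q|=25, |F|=2, |δ|=58 (13 ε).
min D↑ (3 st, q0=0, F={2}): 0:8→0,2→0,z→0,e→0,h→1 1:8→1,2→2,z→1,e→1,h→1 2:8→2,2→2,z→2,e→2,h→2.
'h2': |S_i|=[17, 16, 10] end={s11,s12,s13,s15,s16,s17,s21,s22,s4,s8} rej; 2/2 single-dels accept.
1 obstructions.

Antichain: [h2].


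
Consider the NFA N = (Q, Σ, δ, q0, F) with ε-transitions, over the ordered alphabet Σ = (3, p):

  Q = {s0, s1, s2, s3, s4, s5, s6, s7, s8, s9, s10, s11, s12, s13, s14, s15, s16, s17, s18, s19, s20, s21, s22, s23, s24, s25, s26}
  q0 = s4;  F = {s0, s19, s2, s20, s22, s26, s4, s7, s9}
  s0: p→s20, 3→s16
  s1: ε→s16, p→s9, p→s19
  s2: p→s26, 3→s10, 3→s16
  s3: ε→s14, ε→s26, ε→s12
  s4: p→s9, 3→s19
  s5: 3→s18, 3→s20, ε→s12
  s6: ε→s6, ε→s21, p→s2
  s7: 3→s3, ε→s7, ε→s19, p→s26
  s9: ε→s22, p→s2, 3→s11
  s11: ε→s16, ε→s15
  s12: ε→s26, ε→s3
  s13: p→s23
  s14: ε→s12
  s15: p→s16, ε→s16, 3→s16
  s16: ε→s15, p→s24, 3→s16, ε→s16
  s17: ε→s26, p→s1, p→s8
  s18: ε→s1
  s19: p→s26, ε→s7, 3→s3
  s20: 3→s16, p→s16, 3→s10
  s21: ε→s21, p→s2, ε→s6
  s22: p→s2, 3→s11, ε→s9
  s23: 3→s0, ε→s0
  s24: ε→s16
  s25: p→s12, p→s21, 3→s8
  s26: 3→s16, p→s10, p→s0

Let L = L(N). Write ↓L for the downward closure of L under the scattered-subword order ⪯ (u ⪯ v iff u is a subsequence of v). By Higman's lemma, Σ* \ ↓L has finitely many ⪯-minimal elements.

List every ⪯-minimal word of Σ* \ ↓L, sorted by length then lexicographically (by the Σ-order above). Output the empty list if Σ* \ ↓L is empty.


Antichain: [p3, 333, 33ppp, 3pppp, pppppp].

|Q|=27, |F|=9, |δ|=64 (26 ε).
min D↑ (8 st, q0=0, F={4}): 0:3→1,p→2 1:3→3,p→3 2:3→4,p→5 3:3→4,p→6 4:3→4,p→4 5:3→4,p→3 6:3→4,p→7 7:3→4,p→4 [Hopcroft].
'p3': run [17, 11, 5] end={s10,s11,s15,s16,s24} ∉↓L; 2/2 deletions ∈↓L.
'333': run [17, 13, 10, 4] end={s10,s15,s16,s24} rej; 3/3 del acc.
'33ppp': |S_i|=[17, 13, 10, 6, 5, 3] end={s15,s16,s24} — reject; 5/5 single-dels accept.
'3pppp': N↓-sim [17, 13, 7, 6, 5, 3] end={s15,s16,s24} rej; 5/5 del acc.
'pppppp': N↓-sim [17, 11, 8, 7, 6, 5, 3] end={s15,s16,s24} ∉↓L; 6/6 single-dels accept.
5 words, ⪯-incomp.


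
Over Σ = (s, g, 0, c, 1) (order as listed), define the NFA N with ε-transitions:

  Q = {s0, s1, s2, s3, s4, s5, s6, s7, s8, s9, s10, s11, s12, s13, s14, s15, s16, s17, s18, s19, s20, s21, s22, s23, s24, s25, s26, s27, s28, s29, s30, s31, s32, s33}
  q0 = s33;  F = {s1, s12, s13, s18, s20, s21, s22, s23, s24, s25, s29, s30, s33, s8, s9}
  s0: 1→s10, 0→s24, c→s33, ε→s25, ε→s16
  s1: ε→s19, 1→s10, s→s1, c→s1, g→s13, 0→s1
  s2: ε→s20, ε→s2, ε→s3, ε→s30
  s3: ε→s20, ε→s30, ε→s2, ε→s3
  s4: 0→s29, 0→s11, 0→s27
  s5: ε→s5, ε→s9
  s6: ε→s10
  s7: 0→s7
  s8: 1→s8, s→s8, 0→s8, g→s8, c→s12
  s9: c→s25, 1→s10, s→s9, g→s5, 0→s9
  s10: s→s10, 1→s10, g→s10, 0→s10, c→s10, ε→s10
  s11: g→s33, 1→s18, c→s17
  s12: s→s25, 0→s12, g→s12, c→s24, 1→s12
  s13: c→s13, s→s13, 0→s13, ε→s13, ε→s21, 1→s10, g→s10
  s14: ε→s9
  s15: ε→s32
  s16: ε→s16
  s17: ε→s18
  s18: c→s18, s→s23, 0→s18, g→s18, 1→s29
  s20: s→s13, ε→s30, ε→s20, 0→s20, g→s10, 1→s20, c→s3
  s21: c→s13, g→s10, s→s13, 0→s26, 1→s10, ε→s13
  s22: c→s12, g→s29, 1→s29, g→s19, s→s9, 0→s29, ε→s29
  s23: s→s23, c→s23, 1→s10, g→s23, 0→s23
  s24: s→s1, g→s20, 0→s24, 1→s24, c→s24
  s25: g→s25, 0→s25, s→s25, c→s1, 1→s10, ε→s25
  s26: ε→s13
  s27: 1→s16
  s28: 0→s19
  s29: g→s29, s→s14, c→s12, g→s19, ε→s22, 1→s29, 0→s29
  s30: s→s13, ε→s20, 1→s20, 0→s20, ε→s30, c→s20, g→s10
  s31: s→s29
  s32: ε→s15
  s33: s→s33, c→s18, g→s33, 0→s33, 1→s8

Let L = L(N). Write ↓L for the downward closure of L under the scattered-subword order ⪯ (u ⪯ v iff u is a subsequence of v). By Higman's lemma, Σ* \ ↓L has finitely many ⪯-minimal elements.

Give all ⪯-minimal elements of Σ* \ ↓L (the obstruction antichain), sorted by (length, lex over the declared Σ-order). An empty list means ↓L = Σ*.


min(Σ*\↓L) = [cs1, 1ccgg].

|Q|=34, |F|=15, |δ|=126 (31 ε).
min D↑ (13 st, q0=0, F={6}): 0:s→0,g→0,0→0,c→1,1→2 1:s→3,g→1,0→1,c→1,1→4 2:s→2,g→2,0→2,c→5,1→2 3:s→3,g→3,0→3,c→3,1→6 4:s→7,g→4,0→4,c→5,1→4 5:s→8,g→5,0→5,c→9,1→5 6:s→6,g→6,0→6,c→6,1→6 7:s→7,g→7,0→7,c→8,1→6 8:s→8,g→8,0→8,c→10,1→6 9:s→10,g→11,0→9,c→9,1→9 10:s→10,g→12,0→10,c→10,1→6 11:s→12,g→6,0→11,c→11,1→11 12:s→12,g→6,0→12,c→12,1→6.
'cs1': run [22, 20, 11, 1] end={s10} rej; 3/3 del acc.
'1ccgg': |S_i|=[22, 19, 13, 11, 8, 1] end={s10} — reject; 5/5 single-dels accept.
2 obstructions.
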